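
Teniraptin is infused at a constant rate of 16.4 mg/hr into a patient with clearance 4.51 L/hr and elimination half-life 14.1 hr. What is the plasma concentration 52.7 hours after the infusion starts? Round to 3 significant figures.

Css = rate / CL = 16.4 / 4.51 = 3.636 mg/L
k = ln 2 / 14.1 = 0.04916 hr⁻¹
C(t) = Css (1 − e^(−kt)) = 3.636 × (1 − e^(−2.591)) = 3.636 × 0.9250 ≈ 3.36 mg/L

3.36 mg/L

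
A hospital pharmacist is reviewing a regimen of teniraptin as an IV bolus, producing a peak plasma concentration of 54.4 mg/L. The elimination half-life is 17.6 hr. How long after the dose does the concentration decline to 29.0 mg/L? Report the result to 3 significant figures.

k = ln 2 / 17.6 = 0.03938 hr⁻¹
C(t) = C₀ e^(−kt)  ⇒  t = ln(C₀/C) / k
t = ln(54.4/29.0) / 0.03938 = 0.6291 / 0.03938 ≈ 16.0 hours

16.0 hours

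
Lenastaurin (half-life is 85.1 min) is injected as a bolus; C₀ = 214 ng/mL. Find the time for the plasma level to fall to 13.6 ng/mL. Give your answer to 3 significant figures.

338 minutes

k = ln 2 / 85.1 = 0.008145 min⁻¹
C(t) = C₀ e^(−kt)  ⇒  t = ln(C₀/C) / k
t = ln(214/13.6) / 0.008145 = 2.756 / 0.008145 ≈ 338 minutes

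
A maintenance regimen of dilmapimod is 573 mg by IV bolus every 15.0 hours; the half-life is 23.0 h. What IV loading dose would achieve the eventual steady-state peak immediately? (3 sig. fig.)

1580 mg

k = ln 2 / 23.0 = 0.03014 h⁻¹
Accumulation ratio R = 1 / (1 − e^(−kτ)) = 1 / (1 − e^(−0.03014×15.0)) = 1 / (1 − 0.6363) = 2.750
Loading dose = maintenance dose × R = 573 × 2.750 ≈ 1580 mg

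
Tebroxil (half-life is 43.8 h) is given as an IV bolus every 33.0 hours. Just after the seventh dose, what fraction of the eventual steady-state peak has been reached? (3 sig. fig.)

k = ln 2 / 43.8 = 0.01583 h⁻¹
f_n = 1 − e^(−nkτ) = 1 − e^(−7 × 0.01583 × 33.0) = 1 − e^(−3.656) = 1 − 0.02584 ≈ 0.974

0.974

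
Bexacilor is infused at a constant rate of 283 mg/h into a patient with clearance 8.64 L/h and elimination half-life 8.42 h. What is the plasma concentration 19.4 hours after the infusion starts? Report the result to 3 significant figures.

26.1 mg/L

Css = rate / CL = 283 / 8.64 = 32.75 mg/L
k = ln 2 / 8.42 = 0.08232 h⁻¹
C(t) = Css (1 − e^(−kt)) = 32.75 × (1 − e^(−1.597)) = 32.75 × 0.7975 ≈ 26.1 mg/L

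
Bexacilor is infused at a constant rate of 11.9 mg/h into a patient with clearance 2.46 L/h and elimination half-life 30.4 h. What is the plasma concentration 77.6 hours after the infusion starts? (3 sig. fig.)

4.01 µg/mL

Css = rate / CL = 11.9 / 2.46 = 4.837 µg/mL
k = ln 2 / 30.4 = 0.02280 h⁻¹
C(t) = Css (1 − e^(−kt)) = 4.837 × (1 − e^(−1.769)) = 4.837 × 0.8296 ≈ 4.01 µg/mL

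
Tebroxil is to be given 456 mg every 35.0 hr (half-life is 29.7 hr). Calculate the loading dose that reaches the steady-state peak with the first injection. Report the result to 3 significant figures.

k = ln 2 / 29.7 = 0.02334 hr⁻¹
Accumulation ratio R = 1 / (1 − e^(−kτ)) = 1 / (1 − e^(−0.02334×35.0)) = 1 / (1 − 0.4418) = 1.792
Loading dose = maintenance dose × R = 456 × 1.792 ≈ 817 mg

817 mg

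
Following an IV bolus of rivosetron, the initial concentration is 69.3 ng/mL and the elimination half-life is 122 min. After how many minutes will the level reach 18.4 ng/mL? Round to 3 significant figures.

233 minutes

k = ln 2 / 122 = 0.005682 min⁻¹
C(t) = C₀ e^(−kt)  ⇒  t = ln(C₀/C) / k
t = ln(69.3/18.4) / 0.005682 = 1.326 / 0.005682 ≈ 233 minutes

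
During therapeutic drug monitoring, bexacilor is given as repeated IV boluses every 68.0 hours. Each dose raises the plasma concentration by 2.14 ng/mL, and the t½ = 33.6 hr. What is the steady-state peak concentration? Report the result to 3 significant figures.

2.84 ng/mL

k = ln 2 / 33.6 = 0.02063 hr⁻¹
Fraction remaining after one interval: e^(−kτ) = e^(−0.02063 × 68.0) = 0.2459
R = 1 / (1 − 0.2459) = 1.326
Css,max = 2.14 × 1.326 ≈ 2.84 ng/mL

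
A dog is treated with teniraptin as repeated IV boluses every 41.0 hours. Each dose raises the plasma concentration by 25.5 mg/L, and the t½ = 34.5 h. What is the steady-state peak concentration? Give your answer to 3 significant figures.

k = ln 2 / 34.5 = 0.02009 h⁻¹
Fraction remaining after one interval: e^(−kτ) = e^(−0.02009 × 41.0) = 0.4388
R = 1 / (1 − 0.4388) = 1.782
Css,max = 25.5 × 1.782 ≈ 45.4 mg/L

45.4 mg/L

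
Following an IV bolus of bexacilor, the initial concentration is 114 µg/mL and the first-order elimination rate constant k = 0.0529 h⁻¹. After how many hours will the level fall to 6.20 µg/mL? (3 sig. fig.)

C(t) = C₀ e^(−kt)  ⇒  t = ln(C₀/C) / k
t = ln(114/6.20) / 0.05290 = 2.912 / 0.05290 ≈ 55.0 hours

55.0 hours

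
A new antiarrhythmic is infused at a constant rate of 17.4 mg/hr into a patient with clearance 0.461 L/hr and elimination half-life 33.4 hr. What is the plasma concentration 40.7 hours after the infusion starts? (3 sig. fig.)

Css = rate / CL = 17.4 / 0.461 = 37.74 µg/mL
k = ln 2 / 33.4 = 0.02075 hr⁻¹
C(t) = Css (1 − e^(−kt)) = 37.74 × (1 − e^(−0.8446)) = 37.74 × 0.5703 ≈ 21.5 µg/mL

21.5 µg/mL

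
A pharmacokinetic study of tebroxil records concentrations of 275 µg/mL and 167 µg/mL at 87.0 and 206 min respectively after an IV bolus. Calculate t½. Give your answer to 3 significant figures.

k = ln(C₁/C₂) / (t₂ − t₁) = ln(275/167) / (206 − 87.0)
  = 0.4988 / 119.0 = 0.004191 min⁻¹
t½ = ln 2 / k = ln 2 / 0.004191 ≈ 165 minutes

165 minutes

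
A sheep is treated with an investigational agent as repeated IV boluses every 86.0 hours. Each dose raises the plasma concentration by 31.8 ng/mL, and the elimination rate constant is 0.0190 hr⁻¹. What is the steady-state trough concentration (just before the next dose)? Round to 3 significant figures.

Fraction remaining after one interval: e^(−kτ) = e^(−0.01900 × 86.0) = 0.1951
R = 1 / (1 − 0.1951) = 1.242
Css,max = 31.8 × 1.242 = 39.51 ng/mL
Css,min = Css,max × e^(−kτ) = 39.51 × 0.1951 ≈ 7.71 ng/mL

7.71 ng/mL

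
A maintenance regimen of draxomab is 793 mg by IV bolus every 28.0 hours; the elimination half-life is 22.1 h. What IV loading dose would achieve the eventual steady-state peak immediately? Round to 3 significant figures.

k = ln 2 / 22.1 = 0.03136 h⁻¹
Accumulation ratio R = 1 / (1 − e^(−kτ)) = 1 / (1 − e^(−0.03136×28.0)) = 1 / (1 − 0.4155) = 1.711
Loading dose = maintenance dose × R = 793 × 1.711 ≈ 1360 mg

1360 mg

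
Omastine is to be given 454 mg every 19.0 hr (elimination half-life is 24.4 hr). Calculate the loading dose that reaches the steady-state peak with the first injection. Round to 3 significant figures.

1090 mg

k = ln 2 / 24.4 = 0.02841 hr⁻¹
Accumulation ratio R = 1 / (1 − e^(−kτ)) = 1 / (1 − e^(−0.02841×19.0)) = 1 / (1 − 0.5829) = 2.397
Loading dose = maintenance dose × R = 454 × 2.397 ≈ 1090 mg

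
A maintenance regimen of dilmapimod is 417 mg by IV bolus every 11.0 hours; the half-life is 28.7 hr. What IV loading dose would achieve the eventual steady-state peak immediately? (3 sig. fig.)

k = ln 2 / 28.7 = 0.02415 hr⁻¹
Accumulation ratio R = 1 / (1 − e^(−kτ)) = 1 / (1 − e^(−0.02415×11.0)) = 1 / (1 − 0.7667) = 4.286
Loading dose = maintenance dose × R = 417 × 4.286 ≈ 1790 mg

1790 mg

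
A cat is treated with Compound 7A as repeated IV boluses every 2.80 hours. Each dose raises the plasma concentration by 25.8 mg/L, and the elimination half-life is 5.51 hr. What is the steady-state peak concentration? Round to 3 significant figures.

k = ln 2 / 5.51 = 0.1258 hr⁻¹
Fraction remaining after one interval: e^(−kτ) = e^(−0.1258 × 2.80) = 0.7031
R = 1 / (1 − 0.7031) = 3.368
Css,max = 25.8 × 3.368 ≈ 86.9 mg/L

86.9 mg/L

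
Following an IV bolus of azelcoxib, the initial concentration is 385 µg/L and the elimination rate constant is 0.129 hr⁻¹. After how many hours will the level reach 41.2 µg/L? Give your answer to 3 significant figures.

17.3 hours

C(t) = C₀ e^(−kt)  ⇒  t = ln(C₀/C) / k
t = ln(385/41.2) / 0.1290 = 2.235 / 0.1290 ≈ 17.3 hours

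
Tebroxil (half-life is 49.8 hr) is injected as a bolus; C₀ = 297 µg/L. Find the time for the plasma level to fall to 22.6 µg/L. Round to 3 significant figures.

k = ln 2 / 49.8 = 0.01392 hr⁻¹
C(t) = C₀ e^(−kt)  ⇒  t = ln(C₀/C) / k
t = ln(297/22.6) / 0.01392 = 2.576 / 0.01392 ≈ 185 hours

185 hours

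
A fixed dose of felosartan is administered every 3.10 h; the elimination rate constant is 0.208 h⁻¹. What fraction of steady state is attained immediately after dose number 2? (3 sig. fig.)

0.725

f_n = 1 − e^(−nkτ) = 1 − e^(−2 × 0.2080 × 3.10) = 1 − e^(−1.290) = 1 − 0.2754 ≈ 0.725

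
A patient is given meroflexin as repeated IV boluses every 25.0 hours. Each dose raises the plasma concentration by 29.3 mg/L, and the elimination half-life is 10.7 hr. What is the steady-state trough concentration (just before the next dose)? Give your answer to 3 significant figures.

7.23 mg/L

k = ln 2 / 10.7 = 0.06478 hr⁻¹
Fraction remaining after one interval: e^(−kτ) = e^(−0.06478 × 25.0) = 0.1980
R = 1 / (1 − 0.1980) = 1.247
Css,max = 29.3 × 1.247 = 36.53 mg/L
Css,min = Css,max × e^(−kτ) = 36.53 × 0.1980 ≈ 7.23 mg/L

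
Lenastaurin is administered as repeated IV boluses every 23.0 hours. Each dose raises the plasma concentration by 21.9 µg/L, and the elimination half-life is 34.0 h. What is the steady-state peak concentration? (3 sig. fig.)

k = ln 2 / 34.0 = 0.02039 h⁻¹
Fraction remaining after one interval: e^(−kτ) = e^(−0.02039 × 23.0) = 0.6257
R = 1 / (1 − 0.6257) = 2.672
Css,max = 21.9 × 2.672 ≈ 58.5 µg/L

58.5 µg/L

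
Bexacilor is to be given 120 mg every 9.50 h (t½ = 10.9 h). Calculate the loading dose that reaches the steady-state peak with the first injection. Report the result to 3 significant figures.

265 mg

k = ln 2 / 10.9 = 0.06359 h⁻¹
Accumulation ratio R = 1 / (1 − e^(−kτ)) = 1 / (1 − e^(−0.06359×9.50)) = 1 / (1 − 0.5466) = 2.205
Loading dose = maintenance dose × R = 120 × 2.205 ≈ 265 mg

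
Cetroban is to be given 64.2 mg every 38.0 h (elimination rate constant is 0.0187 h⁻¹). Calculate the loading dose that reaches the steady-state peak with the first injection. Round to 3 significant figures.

Accumulation ratio R = 1 / (1 − e^(−kτ)) = 1 / (1 − e^(−0.01870×38.0)) = 1 / (1 − 0.4913) = 1.966
Loading dose = maintenance dose × R = 64.2 × 1.966 ≈ 126 mg

126 mg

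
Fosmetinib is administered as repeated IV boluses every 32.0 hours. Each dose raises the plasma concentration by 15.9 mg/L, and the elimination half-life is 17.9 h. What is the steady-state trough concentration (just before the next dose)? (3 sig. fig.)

k = ln 2 / 17.9 = 0.03872 h⁻¹
Fraction remaining after one interval: e^(−kτ) = e^(−0.03872 × 32.0) = 0.2896
R = 1 / (1 − 0.2896) = 1.408
Css,max = 15.9 × 1.408 = 22.38 mg/L
Css,min = Css,max × e^(−kτ) = 22.38 × 0.2896 ≈ 6.48 mg/L

6.48 mg/L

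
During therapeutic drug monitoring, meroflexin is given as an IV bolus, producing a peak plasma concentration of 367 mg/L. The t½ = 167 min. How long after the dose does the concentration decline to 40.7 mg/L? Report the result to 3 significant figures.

530 minutes

k = ln 2 / 167 = 0.004151 min⁻¹
C(t) = C₀ e^(−kt)  ⇒  t = ln(C₀/C) / k
t = ln(367/40.7) / 0.004151 = 2.199 / 0.004151 ≈ 530 minutes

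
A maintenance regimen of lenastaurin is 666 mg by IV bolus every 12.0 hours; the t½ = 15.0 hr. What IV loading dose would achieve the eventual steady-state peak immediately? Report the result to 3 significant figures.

k = ln 2 / 15.0 = 0.04621 hr⁻¹
Accumulation ratio R = 1 / (1 − e^(−kτ)) = 1 / (1 − e^(−0.04621×12.0)) = 1 / (1 − 0.5743) = 2.349
Loading dose = maintenance dose × R = 666 × 2.349 ≈ 1560 mg

1560 mg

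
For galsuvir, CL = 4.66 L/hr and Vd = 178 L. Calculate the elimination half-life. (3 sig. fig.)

26.5 hours

k = CL / V = 4.66 / 178 = 0.02618 hr⁻¹
t½ = ln 2 / k = ln 2 / 0.02618 ≈ 26.5 hours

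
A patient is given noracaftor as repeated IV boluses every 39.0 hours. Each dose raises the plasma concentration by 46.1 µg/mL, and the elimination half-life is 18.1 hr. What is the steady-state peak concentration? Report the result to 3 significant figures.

k = ln 2 / 18.1 = 0.03830 hr⁻¹
Fraction remaining after one interval: e^(−kτ) = e^(−0.03830 × 39.0) = 0.2246
R = 1 / (1 − 0.2246) = 1.290
Css,max = 46.1 × 1.290 ≈ 59.5 µg/mL

59.5 µg/mL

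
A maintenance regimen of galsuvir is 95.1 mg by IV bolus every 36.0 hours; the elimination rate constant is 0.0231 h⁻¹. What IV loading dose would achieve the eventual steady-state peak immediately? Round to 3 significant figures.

Accumulation ratio R = 1 / (1 − e^(−kτ)) = 1 / (1 − e^(−0.02310×36.0)) = 1 / (1 − 0.4354) = 1.771
Loading dose = maintenance dose × R = 95.1 × 1.771 ≈ 168 mg

168 mg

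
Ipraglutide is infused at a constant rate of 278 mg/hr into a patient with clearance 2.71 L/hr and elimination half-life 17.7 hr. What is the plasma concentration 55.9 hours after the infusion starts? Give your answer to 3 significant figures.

91.1 µg/mL

Css = rate / CL = 278 / 2.71 = 102.6 µg/mL
k = ln 2 / 17.7 = 0.03916 hr⁻¹
C(t) = Css (1 − e^(−kt)) = 102.6 × (1 − e^(−2.189)) = 102.6 × 0.8880 ≈ 91.1 µg/mL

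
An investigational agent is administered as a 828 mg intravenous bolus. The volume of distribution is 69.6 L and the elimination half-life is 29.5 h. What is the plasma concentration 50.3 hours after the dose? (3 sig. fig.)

3.65 mg/L

C₀ = dose / V = 828 / 69.6 = 11.90 mg/L
k = ln 2 / 29.5 = 0.02350 h⁻¹
C(t) = C₀ e^(−kt) = 11.90 × e^(−0.02350 × 50.3) = 11.90 × e^(−1.182) = 11.90 × 0.3067 ≈ 3.65 mg/L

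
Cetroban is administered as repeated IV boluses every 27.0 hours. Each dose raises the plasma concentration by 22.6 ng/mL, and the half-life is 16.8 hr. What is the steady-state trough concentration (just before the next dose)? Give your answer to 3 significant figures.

k = ln 2 / 16.8 = 0.04126 hr⁻¹
Fraction remaining after one interval: e^(−kτ) = e^(−0.04126 × 27.0) = 0.3282
R = 1 / (1 − 0.3282) = 1.489
Css,max = 22.6 × 1.489 = 33.64 ng/mL
Css,min = Css,max × e^(−kτ) = 33.64 × 0.3282 ≈ 11.0 ng/mL

11.0 ng/mL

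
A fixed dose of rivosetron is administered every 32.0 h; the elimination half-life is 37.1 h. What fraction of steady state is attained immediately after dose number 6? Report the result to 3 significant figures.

0.972

k = ln 2 / 37.1 = 0.01868 h⁻¹
f_n = 1 − e^(−nkτ) = 1 − e^(−6 × 0.01868 × 32.0) = 1 − e^(−3.587) = 1 − 0.02768 ≈ 0.972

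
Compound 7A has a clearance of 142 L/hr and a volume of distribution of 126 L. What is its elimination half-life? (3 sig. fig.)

k = CL / V = 142 / 126 = 1.127 hr⁻¹
t½ = ln 2 / k = ln 2 / 1.127 ≈ 0.615 hours

0.615 hours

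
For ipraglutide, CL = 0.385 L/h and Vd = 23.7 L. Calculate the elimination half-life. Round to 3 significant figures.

k = CL / V = 0.385 / 23.7 = 0.01624 h⁻¹
t½ = ln 2 / k = ln 2 / 0.01624 ≈ 42.7 hours

42.7 hours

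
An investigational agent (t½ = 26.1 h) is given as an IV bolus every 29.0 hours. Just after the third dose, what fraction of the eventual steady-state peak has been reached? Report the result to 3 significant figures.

k = ln 2 / 26.1 = 0.02656 h⁻¹
f_n = 1 − e^(−nkτ) = 1 − e^(−3 × 0.02656 × 29.0) = 1 − e^(−2.310) = 1 − 0.09921 ≈ 0.901

0.901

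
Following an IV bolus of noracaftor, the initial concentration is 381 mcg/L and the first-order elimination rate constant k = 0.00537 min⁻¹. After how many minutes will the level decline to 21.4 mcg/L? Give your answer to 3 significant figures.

C(t) = C₀ e^(−kt)  ⇒  t = ln(C₀/C) / k
t = ln(381/21.4) / 0.005370 = 2.879 / 0.005370 ≈ 536 minutes

536 minutes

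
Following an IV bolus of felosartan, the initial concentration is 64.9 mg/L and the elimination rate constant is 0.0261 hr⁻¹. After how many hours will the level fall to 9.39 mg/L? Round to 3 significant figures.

C(t) = C₀ e^(−kt)  ⇒  t = ln(C₀/C) / k
t = ln(64.9/9.39) / 0.02610 = 1.933 / 0.02610 ≈ 74.1 hours

74.1 hours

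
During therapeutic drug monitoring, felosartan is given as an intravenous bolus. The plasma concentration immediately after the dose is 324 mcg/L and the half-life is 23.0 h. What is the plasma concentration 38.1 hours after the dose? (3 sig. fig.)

k = ln 2 / 23.0 = 0.03014 h⁻¹
C(t) = C₀ e^(−kt) = 324 × e^(−0.03014 × 38.1) = 324 × e^(−1.148) = 324 × 0.3172 ≈ 103 mcg/L

103 mcg/L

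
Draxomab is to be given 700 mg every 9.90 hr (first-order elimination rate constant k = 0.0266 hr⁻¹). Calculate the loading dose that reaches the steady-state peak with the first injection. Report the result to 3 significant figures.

Accumulation ratio R = 1 / (1 − e^(−kτ)) = 1 / (1 − e^(−0.02660×9.90)) = 1 / (1 − 0.7685) = 4.319
Loading dose = maintenance dose × R = 700 × 4.319 ≈ 3020 mg

3020 mg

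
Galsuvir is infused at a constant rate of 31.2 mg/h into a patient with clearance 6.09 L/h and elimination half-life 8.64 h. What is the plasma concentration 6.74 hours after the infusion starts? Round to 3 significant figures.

2.14 mg/L

Css = rate / CL = 31.2 / 6.09 = 5.123 mg/L
k = ln 2 / 8.64 = 0.08023 h⁻¹
C(t) = Css (1 − e^(−kt)) = 5.123 × (1 − e^(−0.5407)) = 5.123 × 0.4177 ≈ 2.14 mg/L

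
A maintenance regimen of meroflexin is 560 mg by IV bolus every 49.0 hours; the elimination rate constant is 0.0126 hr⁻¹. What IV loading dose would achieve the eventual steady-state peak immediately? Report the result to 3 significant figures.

Accumulation ratio R = 1 / (1 − e^(−kτ)) = 1 / (1 − e^(−0.01260×49.0)) = 1 / (1 − 0.5393) = 2.171
Loading dose = maintenance dose × R = 560 × 2.171 ≈ 1220 mg

1220 mg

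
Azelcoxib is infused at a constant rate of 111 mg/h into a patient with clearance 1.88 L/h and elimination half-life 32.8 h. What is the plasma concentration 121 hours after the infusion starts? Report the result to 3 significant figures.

54.5 mg/L

Css = rate / CL = 111 / 1.88 = 59.04 mg/L
k = ln 2 / 32.8 = 0.02113 h⁻¹
C(t) = Css (1 − e^(−kt)) = 59.04 × (1 − e^(−2.557)) = 59.04 × 0.9225 ≈ 54.5 mg/L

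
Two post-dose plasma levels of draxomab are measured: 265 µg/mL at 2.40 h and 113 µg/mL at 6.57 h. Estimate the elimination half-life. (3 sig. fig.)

3.39 hours

k = ln(C₁/C₂) / (t₂ − t₁) = ln(265/113) / (6.57 − 2.40)
  = 0.8523 / 4.170 = 0.2044 h⁻¹
t½ = ln 2 / k = ln 2 / 0.2044 ≈ 3.39 hours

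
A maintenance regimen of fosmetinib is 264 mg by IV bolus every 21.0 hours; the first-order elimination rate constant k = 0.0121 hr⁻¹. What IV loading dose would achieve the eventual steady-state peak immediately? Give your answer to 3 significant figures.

1180 mg

Accumulation ratio R = 1 / (1 − e^(−kτ)) = 1 / (1 − e^(−0.01210×21.0)) = 1 / (1 − 0.7756) = 4.457
Loading dose = maintenance dose × R = 264 × 4.457 ≈ 1180 mg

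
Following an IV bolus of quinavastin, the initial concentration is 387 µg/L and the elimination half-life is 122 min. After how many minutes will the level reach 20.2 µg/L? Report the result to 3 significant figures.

k = ln 2 / 122 = 0.005682 min⁻¹
C(t) = C₀ e^(−kt)  ⇒  t = ln(C₀/C) / k
t = ln(387/20.2) / 0.005682 = 2.953 / 0.005682 ≈ 520 minutes

520 minutes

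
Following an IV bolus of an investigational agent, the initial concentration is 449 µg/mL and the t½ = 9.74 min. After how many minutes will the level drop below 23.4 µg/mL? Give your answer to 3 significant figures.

41.5 minutes

k = ln 2 / 9.74 = 0.07117 min⁻¹
C(t) = C₀ e^(−kt)  ⇒  t = ln(C₀/C) / k
t = ln(449/23.4) / 0.07117 = 2.954 / 0.07117 ≈ 41.5 minutes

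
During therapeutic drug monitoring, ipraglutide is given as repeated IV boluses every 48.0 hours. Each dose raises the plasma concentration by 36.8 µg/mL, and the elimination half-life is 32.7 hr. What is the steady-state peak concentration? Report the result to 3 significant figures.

k = ln 2 / 32.7 = 0.02120 hr⁻¹
Fraction remaining after one interval: e^(−kτ) = e^(−0.02120 × 48.0) = 0.3615
R = 1 / (1 − 0.3615) = 1.566
Css,max = 36.8 × 1.566 ≈ 57.6 µg/mL

57.6 µg/mL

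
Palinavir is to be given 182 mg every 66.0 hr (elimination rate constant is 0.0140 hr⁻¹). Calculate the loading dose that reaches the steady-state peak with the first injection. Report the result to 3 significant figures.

302 mg

Accumulation ratio R = 1 / (1 − e^(−kτ)) = 1 / (1 − e^(−0.01400×66.0)) = 1 / (1 − 0.3969) = 1.658
Loading dose = maintenance dose × R = 182 × 1.658 ≈ 302 mg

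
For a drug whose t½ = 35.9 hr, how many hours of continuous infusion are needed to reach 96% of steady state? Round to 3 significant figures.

k = ln 2 / 35.9 = 0.01931 hr⁻¹
f = 1 − e^(−kt)  ⇒  t = −ln(1 − f) / k
t = −ln(1 − 0.96) / 0.01931 = 3.219 / 0.01931 ≈ 167 hours

167 hours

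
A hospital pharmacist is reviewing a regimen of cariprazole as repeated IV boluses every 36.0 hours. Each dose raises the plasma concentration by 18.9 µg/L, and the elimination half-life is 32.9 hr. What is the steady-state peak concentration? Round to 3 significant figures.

35.6 µg/L

k = ln 2 / 32.9 = 0.02107 hr⁻¹
Fraction remaining after one interval: e^(−kτ) = e^(−0.02107 × 36.0) = 0.4684
R = 1 / (1 − 0.4684) = 1.881
Css,max = 18.9 × 1.881 ≈ 35.6 µg/L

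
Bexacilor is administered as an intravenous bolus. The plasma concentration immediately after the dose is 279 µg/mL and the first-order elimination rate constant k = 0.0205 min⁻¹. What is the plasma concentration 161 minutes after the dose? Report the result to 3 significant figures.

10.3 µg/mL

C(t) = C₀ e^(−kt) = 279 × e^(−0.02050 × 161) = 279 × e^(−3.300) = 279 × 0.03686 ≈ 10.3 µg/mL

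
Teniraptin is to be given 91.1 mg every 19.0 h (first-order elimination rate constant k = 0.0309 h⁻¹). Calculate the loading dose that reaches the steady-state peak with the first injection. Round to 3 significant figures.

Accumulation ratio R = 1 / (1 − e^(−kτ)) = 1 / (1 − e^(−0.03090×19.0)) = 1 / (1 − 0.5559) = 2.252
Loading dose = maintenance dose × R = 91.1 × 2.252 ≈ 205 mg

205 mg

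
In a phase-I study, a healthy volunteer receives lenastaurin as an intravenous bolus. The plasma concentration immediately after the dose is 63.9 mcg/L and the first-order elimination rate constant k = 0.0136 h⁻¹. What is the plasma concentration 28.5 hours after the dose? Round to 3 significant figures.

43.4 mcg/L

C(t) = C₀ e^(−kt) = 63.9 × e^(−0.01360 × 28.5) = 63.9 × e^(−0.3876) = 63.9 × 0.6787 ≈ 43.4 mcg/L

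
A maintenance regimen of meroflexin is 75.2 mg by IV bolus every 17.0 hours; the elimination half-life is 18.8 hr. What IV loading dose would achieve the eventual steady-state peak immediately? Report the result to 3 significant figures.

k = ln 2 / 18.8 = 0.03687 hr⁻¹
Accumulation ratio R = 1 / (1 − e^(−kτ)) = 1 / (1 − e^(−0.03687×17.0)) = 1 / (1 − 0.5343) = 2.147
Loading dose = maintenance dose × R = 75.2 × 2.147 ≈ 161 mg

161 mg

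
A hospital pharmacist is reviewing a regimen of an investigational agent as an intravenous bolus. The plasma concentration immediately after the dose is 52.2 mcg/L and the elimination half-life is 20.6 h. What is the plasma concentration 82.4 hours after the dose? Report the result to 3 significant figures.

3.26 mcg/L

k = ln 2 / 20.6 = 0.03365 h⁻¹
82.4 h is 4.000 half-lives, so C = 52.2 × (1/2)^4.000 = 52.2 × 0.06250 ≈ 3.26 mcg/L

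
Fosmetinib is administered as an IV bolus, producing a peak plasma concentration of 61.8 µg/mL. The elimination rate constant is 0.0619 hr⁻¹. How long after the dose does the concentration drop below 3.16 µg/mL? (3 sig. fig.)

C(t) = C₀ e^(−kt)  ⇒  t = ln(C₀/C) / k
t = ln(61.8/3.16) / 0.06190 = 2.973 / 0.06190 ≈ 48.0 hours

48.0 hours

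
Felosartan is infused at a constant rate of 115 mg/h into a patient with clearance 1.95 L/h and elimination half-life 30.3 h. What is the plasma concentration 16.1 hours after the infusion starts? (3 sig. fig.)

Css = rate / CL = 115 / 1.95 = 58.97 mg/L
k = ln 2 / 30.3 = 0.02288 h⁻¹
C(t) = Css (1 − e^(−kt)) = 58.97 × (1 − e^(−0.3683)) = 58.97 × 0.3081 ≈ 18.2 mg/L

18.2 mg/L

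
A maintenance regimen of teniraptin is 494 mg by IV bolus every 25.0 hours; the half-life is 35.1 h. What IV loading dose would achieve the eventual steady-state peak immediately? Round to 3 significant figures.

1270 mg

k = ln 2 / 35.1 = 0.01975 h⁻¹
Accumulation ratio R = 1 / (1 − e^(−kτ)) = 1 / (1 − e^(−0.01975×25.0)) = 1 / (1 − 0.6104) = 2.567
Loading dose = maintenance dose × R = 494 × 2.567 ≈ 1270 mg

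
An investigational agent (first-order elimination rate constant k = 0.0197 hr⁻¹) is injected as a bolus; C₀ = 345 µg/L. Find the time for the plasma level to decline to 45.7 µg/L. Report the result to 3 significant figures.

103 hours

C(t) = C₀ e^(−kt)  ⇒  t = ln(C₀/C) / k
t = ln(345/45.7) / 0.01970 = 2.021 / 0.01970 ≈ 103 hours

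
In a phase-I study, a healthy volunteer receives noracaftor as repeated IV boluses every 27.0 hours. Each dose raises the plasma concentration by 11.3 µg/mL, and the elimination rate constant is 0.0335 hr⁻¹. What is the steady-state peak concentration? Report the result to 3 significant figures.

Fraction remaining after one interval: e^(−kτ) = e^(−0.03350 × 27.0) = 0.4047
R = 1 / (1 − 0.4047) = 1.680
Css,max = 11.3 × 1.680 ≈ 19.0 µg/mL

19.0 µg/mL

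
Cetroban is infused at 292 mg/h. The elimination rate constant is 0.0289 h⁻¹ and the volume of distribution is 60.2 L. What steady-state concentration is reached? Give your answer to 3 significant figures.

CL = k · V = 0.0289 × 60.2 = 1.740 L/h
Css = rate / CL = 292 / 1.740 ≈ 168 mg/L

168 mg/L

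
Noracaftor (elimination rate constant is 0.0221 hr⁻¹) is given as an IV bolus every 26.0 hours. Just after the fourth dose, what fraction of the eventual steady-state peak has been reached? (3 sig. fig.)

f_n = 1 − e^(−nkτ) = 1 − e^(−4 × 0.02210 × 26.0) = 1 − e^(−2.298) = 1 − 0.1004 ≈ 0.900

0.900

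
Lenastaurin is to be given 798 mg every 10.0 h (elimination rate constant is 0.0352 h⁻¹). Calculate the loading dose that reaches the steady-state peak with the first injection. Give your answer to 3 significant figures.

Accumulation ratio R = 1 / (1 − e^(−kτ)) = 1 / (1 − e^(−0.03520×10.0)) = 1 / (1 − 0.7033) = 3.370
Loading dose = maintenance dose × R = 798 × 3.370 ≈ 2690 mg

2690 mg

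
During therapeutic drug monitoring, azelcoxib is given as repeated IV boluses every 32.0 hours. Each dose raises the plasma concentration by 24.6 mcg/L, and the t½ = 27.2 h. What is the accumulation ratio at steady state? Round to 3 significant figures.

k = ln 2 / 27.2 = 0.02548 h⁻¹
Fraction remaining after one interval: e^(−kτ) = e^(−0.02548 × 32.0) = 0.4424
R = 1 / (1 − 0.4424) = 1 / 0.5576 ≈ 1.79

1.79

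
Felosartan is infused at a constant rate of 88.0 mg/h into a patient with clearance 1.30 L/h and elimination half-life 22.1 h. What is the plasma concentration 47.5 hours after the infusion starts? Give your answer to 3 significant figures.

Css = rate / CL = 88.0 / 1.30 = 67.69 µg/mL
k = ln 2 / 22.1 = 0.03136 h⁻¹
C(t) = Css (1 − e^(−kt)) = 67.69 × (1 − e^(−1.490)) = 67.69 × 0.7746 ≈ 52.4 µg/mL

52.4 µg/mL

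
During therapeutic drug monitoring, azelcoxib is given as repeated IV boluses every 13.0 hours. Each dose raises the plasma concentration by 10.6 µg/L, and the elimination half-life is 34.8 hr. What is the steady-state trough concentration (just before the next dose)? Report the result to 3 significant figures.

35.9 µg/L

k = ln 2 / 34.8 = 0.01992 hr⁻¹
Fraction remaining after one interval: e^(−kτ) = e^(−0.01992 × 13.0) = 0.7719
R = 1 / (1 − 0.7719) = 4.384
Css,max = 10.6 × 4.384 = 46.47 µg/L
Css,min = Css,max × e^(−kτ) = 46.47 × 0.7719 ≈ 35.9 µg/L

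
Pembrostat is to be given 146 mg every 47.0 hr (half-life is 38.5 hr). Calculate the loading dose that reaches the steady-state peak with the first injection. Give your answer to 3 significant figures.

256 mg

k = ln 2 / 38.5 = 0.01800 hr⁻¹
Accumulation ratio R = 1 / (1 − e^(−kτ)) = 1 / (1 − e^(−0.01800×47.0)) = 1 / (1 − 0.4291) = 1.751
Loading dose = maintenance dose × R = 146 × 1.751 ≈ 256 mg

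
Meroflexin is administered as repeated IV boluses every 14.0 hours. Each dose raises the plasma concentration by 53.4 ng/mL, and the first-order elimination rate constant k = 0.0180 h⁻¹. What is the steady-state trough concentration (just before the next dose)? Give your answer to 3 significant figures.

Fraction remaining after one interval: e^(−kτ) = e^(−0.01800 × 14.0) = 0.7772
R = 1 / (1 − 0.7772) = 4.489
Css,max = 53.4 × 4.489 = 239.7 ng/mL
Css,min = Css,max × e^(−kτ) = 239.7 × 0.7772 ≈ 186 ng/mL

186 ng/mL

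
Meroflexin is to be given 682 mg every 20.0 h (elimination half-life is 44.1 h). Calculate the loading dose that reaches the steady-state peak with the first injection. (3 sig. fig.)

2530 mg

k = ln 2 / 44.1 = 0.01572 h⁻¹
Accumulation ratio R = 1 / (1 − e^(−kτ)) = 1 / (1 − e^(−0.01572×20.0)) = 1 / (1 − 0.7303) = 3.707
Loading dose = maintenance dose × R = 682 × 3.707 ≈ 2530 mg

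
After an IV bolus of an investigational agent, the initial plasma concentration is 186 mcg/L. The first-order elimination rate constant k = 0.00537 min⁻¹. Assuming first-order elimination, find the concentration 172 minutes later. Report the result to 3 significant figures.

73.9 mcg/L

C(t) = C₀ e^(−kt) = 186 × e^(−0.005370 × 172) = 186 × e^(−0.9236) = 186 × 0.3971 ≈ 73.9 mcg/L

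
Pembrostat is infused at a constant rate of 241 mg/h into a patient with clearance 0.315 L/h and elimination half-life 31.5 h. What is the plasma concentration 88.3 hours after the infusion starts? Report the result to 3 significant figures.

Css = rate / CL = 241 / 0.315 = 765.1 mg/L
k = ln 2 / 31.5 = 0.02200 h⁻¹
C(t) = Css (1 − e^(−kt)) = 765.1 × (1 − e^(−1.943)) = 765.1 × 0.8567 ≈ 655 mg/L

655 mg/L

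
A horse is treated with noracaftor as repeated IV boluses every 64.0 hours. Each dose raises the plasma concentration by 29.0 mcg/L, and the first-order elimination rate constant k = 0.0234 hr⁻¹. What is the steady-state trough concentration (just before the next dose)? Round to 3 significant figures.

8.36 mcg/L

Fraction remaining after one interval: e^(−kτ) = e^(−0.02340 × 64.0) = 0.2237
R = 1 / (1 − 0.2237) = 1.288
Css,max = 29.0 × 1.288 = 37.36 mcg/L
Css,min = Css,max × e^(−kτ) = 37.36 × 0.2237 ≈ 8.36 mcg/L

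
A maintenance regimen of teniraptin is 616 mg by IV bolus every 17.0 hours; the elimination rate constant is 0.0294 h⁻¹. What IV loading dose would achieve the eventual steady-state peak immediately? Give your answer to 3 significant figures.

1570 mg

Accumulation ratio R = 1 / (1 − e^(−kτ)) = 1 / (1 − e^(−0.02940×17.0)) = 1 / (1 − 0.6067) = 2.542
Loading dose = maintenance dose × R = 616 × 2.542 ≈ 1570 mg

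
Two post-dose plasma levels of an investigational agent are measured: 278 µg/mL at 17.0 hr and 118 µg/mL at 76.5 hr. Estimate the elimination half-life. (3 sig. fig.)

48.1 hours

k = ln(C₁/C₂) / (t₂ − t₁) = ln(278/118) / (76.5 − 17.0)
  = 0.8569 / 59.50 = 0.01440 hr⁻¹
t½ = ln 2 / k = ln 2 / 0.01440 ≈ 48.1 hours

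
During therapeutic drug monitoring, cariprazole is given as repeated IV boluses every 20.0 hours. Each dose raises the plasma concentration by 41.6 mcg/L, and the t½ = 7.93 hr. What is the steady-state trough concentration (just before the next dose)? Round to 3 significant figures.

8.77 mcg/L

k = ln 2 / 7.93 = 0.08741 hr⁻¹
Fraction remaining after one interval: e^(−kτ) = e^(−0.08741 × 20.0) = 0.1741
R = 1 / (1 − 0.1741) = 1.211
Css,max = 41.6 × 1.211 = 50.37 mcg/L
Css,min = Css,max × e^(−kτ) = 50.37 × 0.1741 ≈ 8.77 mcg/L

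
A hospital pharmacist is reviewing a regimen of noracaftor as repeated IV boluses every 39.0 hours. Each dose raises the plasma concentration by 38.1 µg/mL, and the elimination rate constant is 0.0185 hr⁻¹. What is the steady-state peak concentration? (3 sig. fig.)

Fraction remaining after one interval: e^(−kτ) = e^(−0.01850 × 39.0) = 0.4860
R = 1 / (1 − 0.4860) = 1.946
Css,max = 38.1 × 1.946 ≈ 74.1 µg/mL

74.1 µg/mL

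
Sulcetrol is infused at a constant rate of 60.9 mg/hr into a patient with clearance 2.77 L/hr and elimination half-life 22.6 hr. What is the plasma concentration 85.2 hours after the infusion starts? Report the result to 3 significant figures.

Css = rate / CL = 60.9 / 2.77 = 21.99 mg/L
k = ln 2 / 22.6 = 0.03067 hr⁻¹
C(t) = Css (1 − e^(−kt)) = 21.99 × (1 − e^(−2.613)) = 21.99 × 0.9267 ≈ 20.4 mg/L

20.4 mg/L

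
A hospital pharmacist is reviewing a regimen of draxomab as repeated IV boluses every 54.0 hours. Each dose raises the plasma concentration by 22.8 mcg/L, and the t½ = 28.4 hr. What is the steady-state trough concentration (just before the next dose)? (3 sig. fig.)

k = ln 2 / 28.4 = 0.02441 hr⁻¹
Fraction remaining after one interval: e^(−kτ) = e^(−0.02441 × 54.0) = 0.2677
R = 1 / (1 − 0.2677) = 1.366
Css,max = 22.8 × 1.366 = 31.13 mcg/L
Css,min = Css,max × e^(−kτ) = 31.13 × 0.2677 ≈ 8.33 mcg/L

8.33 mcg/L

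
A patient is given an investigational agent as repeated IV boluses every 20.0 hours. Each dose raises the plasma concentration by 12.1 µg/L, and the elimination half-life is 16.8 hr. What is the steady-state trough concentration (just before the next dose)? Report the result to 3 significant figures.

k = ln 2 / 16.8 = 0.04126 hr⁻¹
Fraction remaining after one interval: e^(−kτ) = e^(−0.04126 × 20.0) = 0.4382
R = 1 / (1 − 0.4382) = 1.780
Css,max = 12.1 × 1.780 = 21.54 µg/L
Css,min = Css,max × e^(−kτ) = 21.54 × 0.4382 ≈ 9.44 µg/L

9.44 µg/L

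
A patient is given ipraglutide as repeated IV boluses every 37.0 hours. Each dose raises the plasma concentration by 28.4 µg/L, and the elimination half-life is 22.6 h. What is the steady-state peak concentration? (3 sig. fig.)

k = ln 2 / 22.6 = 0.03067 h⁻¹
Fraction remaining after one interval: e^(−kτ) = e^(−0.03067 × 37.0) = 0.3215
R = 1 / (1 − 0.3215) = 1.474
Css,max = 28.4 × 1.474 ≈ 41.9 µg/L

41.9 µg/L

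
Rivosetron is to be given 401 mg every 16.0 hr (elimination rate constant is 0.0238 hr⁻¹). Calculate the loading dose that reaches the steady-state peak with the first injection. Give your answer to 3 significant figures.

Accumulation ratio R = 1 / (1 − e^(−kτ)) = 1 / (1 − e^(−0.02380×16.0)) = 1 / (1 − 0.6833) = 3.158
Loading dose = maintenance dose × R = 401 × 3.158 ≈ 1270 mg

1270 mg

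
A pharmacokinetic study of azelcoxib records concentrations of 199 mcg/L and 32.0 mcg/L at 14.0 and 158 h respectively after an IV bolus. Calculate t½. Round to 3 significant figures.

k = ln(C₁/C₂) / (t₂ − t₁) = ln(199/32.0) / (158 − 14.0)
  = 1.828 / 144.0 = 0.01269 h⁻¹
t½ = ln 2 / k = ln 2 / 0.01269 ≈ 54.6 hours

54.6 hours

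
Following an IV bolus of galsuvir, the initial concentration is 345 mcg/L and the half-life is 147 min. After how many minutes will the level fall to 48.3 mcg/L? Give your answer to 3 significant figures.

417 minutes

k = ln 2 / 147 = 0.004715 min⁻¹
C(t) = C₀ e^(−kt)  ⇒  t = ln(C₀/C) / k
t = ln(345/48.3) / 0.004715 = 1.966 / 0.004715 ≈ 417 minutes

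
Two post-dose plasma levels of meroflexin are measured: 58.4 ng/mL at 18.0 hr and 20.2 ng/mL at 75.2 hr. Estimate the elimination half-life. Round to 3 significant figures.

37.3 hours

k = ln(C₁/C₂) / (t₂ − t₁) = ln(58.4/20.2) / (75.2 − 18.0)
  = 1.062 / 57.20 = 0.01856 hr⁻¹
t½ = ln 2 / k = ln 2 / 0.01856 ≈ 37.3 hours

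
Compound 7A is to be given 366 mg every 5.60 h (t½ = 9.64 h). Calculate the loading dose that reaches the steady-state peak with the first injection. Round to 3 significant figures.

1100 mg

k = ln 2 / 9.64 = 0.07190 h⁻¹
Accumulation ratio R = 1 / (1 − e^(−kτ)) = 1 / (1 − e^(−0.07190×5.60)) = 1 / (1 − 0.6685) = 3.017
Loading dose = maintenance dose × R = 366 × 3.017 ≈ 1100 mg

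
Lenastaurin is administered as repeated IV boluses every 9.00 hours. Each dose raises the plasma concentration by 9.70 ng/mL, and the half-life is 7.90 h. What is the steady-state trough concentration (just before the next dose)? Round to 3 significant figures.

k = ln 2 / 7.90 = 0.08774 h⁻¹
Fraction remaining after one interval: e^(−kτ) = e^(−0.08774 × 9.00) = 0.4540
R = 1 / (1 − 0.4540) = 1.831
Css,max = 9.70 × 1.831 = 17.77 ng/mL
Css,min = Css,max × e^(−kτ) = 17.77 × 0.4540 ≈ 8.07 ng/mL

8.07 ng/mL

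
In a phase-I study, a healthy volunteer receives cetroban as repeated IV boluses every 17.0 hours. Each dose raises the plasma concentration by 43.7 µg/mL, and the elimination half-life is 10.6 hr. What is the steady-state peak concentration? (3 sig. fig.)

65.1 µg/mL

k = ln 2 / 10.6 = 0.06539 hr⁻¹
Fraction remaining after one interval: e^(−kτ) = e^(−0.06539 × 17.0) = 0.3290
R = 1 / (1 − 0.3290) = 1.490
Css,max = 43.7 × 1.490 ≈ 65.1 µg/mL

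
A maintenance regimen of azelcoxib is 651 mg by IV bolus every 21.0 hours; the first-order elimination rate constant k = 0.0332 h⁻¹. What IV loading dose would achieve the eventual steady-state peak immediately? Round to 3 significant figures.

Accumulation ratio R = 1 / (1 − e^(−kτ)) = 1 / (1 − e^(−0.03320×21.0)) = 1 / (1 − 0.4980) = 1.992
Loading dose = maintenance dose × R = 651 × 1.992 ≈ 1300 mg

1300 mg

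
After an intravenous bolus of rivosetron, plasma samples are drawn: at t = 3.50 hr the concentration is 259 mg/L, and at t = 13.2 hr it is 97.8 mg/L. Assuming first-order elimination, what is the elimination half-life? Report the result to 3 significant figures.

6.90 hours

k = ln(C₁/C₂) / (t₂ − t₁) = ln(259/97.8) / (13.2 − 3.50)
  = 0.9739 / 9.700 = 0.1004 hr⁻¹
t½ = ln 2 / k = ln 2 / 0.1004 ≈ 6.90 hours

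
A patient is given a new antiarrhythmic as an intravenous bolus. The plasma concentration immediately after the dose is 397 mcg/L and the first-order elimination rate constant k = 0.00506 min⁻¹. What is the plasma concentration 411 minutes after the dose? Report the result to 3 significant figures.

C(t) = C₀ e^(−kt) = 397 × e^(−0.005060 × 411) = 397 × e^(−2.080) = 397 × 0.1250 ≈ 49.6 mcg/L

49.6 mcg/L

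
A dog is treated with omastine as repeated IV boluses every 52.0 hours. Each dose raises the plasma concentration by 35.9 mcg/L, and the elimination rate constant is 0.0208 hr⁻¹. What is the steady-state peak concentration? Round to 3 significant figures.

54.3 mcg/L

Fraction remaining after one interval: e^(−kτ) = e^(−0.02080 × 52.0) = 0.3391
R = 1 / (1 − 0.3391) = 1.513
Css,max = 35.9 × 1.513 ≈ 54.3 mcg/L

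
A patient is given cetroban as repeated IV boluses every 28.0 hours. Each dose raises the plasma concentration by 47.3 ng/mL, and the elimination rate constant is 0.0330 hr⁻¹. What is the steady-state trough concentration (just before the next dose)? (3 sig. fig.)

Fraction remaining after one interval: e^(−kτ) = e^(−0.03300 × 28.0) = 0.3969
R = 1 / (1 − 0.3969) = 1.658
Css,max = 47.3 × 1.658 = 78.43 ng/mL
Css,min = Css,max × e^(−kτ) = 78.43 × 0.3969 ≈ 31.1 ng/mL

31.1 ng/mL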